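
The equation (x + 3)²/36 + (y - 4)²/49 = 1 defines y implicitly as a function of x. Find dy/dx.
Differentiate both sides with respect to x, treating y as y(x). By the chain rule, any term containing y contributes a factor of y' = dy/dx when we differentiate it.

Move every term to one side and write the relation as F(x, y) = 0. Term by term,
  d/dx[(x + 3)^2/36] = x/18 + 1/6
  d/dx[(y - 4)^2/49] = 2·y'(y - 4)/49
  d/dx[-1] = 0

The pieces without y' make up ∂F/∂x and the coefficient of y' is ∂F/∂y:
  ∂F/∂x = x/18 + 1/6,
  ∂F/∂y = 2y/49 - 8/49.

Since d/dx[F] = ∂F/∂x + (∂F/∂y)·y' = 0, solve for y':
  (∂F/∂y)·y' = -∂F/∂x
  dy/dx = -(∂F/∂x)/(∂F/∂y) = -(x/18 + 1/6)/(2y/49 - 8/49)
        = -((x + 3)/18)/(2(y - 4)/49) = 49(-x - 3)/(36(y - 4))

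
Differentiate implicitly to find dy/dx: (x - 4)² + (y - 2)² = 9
Apply d/dx to both sides, remembering that y depends on x. Each occurrence of y therefore brings in a y' = dy/dx via the chain rule.

With F(x, y) equal to the left-hand side minus the right, differentiate F term by term:
  d/dx[(x - 4)^2] = 2x - 8
  d/dx[(y - 2)^2] = 2·y'(y - 2)
  d/dx[-9] = 0
Adding these up, d/dx[F] = 0 becomes
  (2x - 8) + (2y - 4)·y' = 0,
so isolating y',
  dy/dx = -(2x - 8)/(2y - 4) = (4 - x)/(y - 2)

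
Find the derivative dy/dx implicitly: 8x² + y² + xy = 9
Differentiate both sides with respect to x, treating y as y(x). By the chain rule, any term containing y contributes a factor of y' = dy/dx when we differentiate it.

Move every term to one side and write the relation as F(x, y) = 0. Term by term,
  d/dx[8x^2] = 16x
  d/dx[xy] = x·y' + y
  d/dx[y^2] = 2y·y'
  d/dx[-9] = 0

The pieces without y' make up ∂F/∂x and the coefficient of y' is ∂F/∂y:
  ∂F/∂x = 16x + y,
  ∂F/∂y = x + 2y.

Since d/dx[F] = ∂F/∂x + (∂F/∂y)·y' = 0, solve for y':
  (∂F/∂y)·y' = -∂F/∂x
  dy/dx = -(∂F/∂x)/(∂F/∂y) = -(16x + y)/(x + 2y) = (-16x - y)/(x + 2y)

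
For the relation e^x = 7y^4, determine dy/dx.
Take d/dx of both sides. Since y is implicitly a function of x, the chain rule attaches a y' = dy/dx factor whenever we differentiate through y.

Set F(x, y) = (left side) − (right side), so the curve is F = 0. Differentiating each term of F:
  d/dx[-7y^4] = -28y^3·y'
  d/dx[e^(x)] = e^(x)

Collecting, the y'-free part is the partial derivative in x and the y' coefficient is the partial derivative in y:
  ∂F/∂x = e^(x)
  ∂F/∂y = -28y^3

so d/dx[F(x, y(x))] = ∂F/∂x + (∂F/∂y)·y' = 0. Rearranging,
  dy/dx = -(∂F/∂x)/(∂F/∂y) = -(e^(x))/(-28y^3) = e^(x)/(28y^3)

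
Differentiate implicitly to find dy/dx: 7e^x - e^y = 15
Take d/dx of both sides. Since y is implicitly a function of x, the chain rule attaches a y' = dy/dx factor whenever we differentiate through y.

Set F(x, y) = (left side) − (right side), so the curve is F = 0. Differentiating each term of F:
  d/dx[7e^(x)] = 7e^(x)
  d/dx[-e^(y)] = -y'·e^(y)
  d/dx[-15] = 0

Collecting, the y'-free part is the partial derivative in x and the y' coefficient is the partial derivative in y:
  ∂F/∂x = 7e^(x)
  ∂F/∂y = -e^(y)

so d/dx[F(x, y(x))] = ∂F/∂x + (∂F/∂y)·y' = 0. Rearranging,
  dy/dx = -(∂F/∂x)/(∂F/∂y) = -(7e^(x))/(-e^(y)) = 7e^(x - y)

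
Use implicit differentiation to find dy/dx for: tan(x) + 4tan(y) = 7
Differentiate both sides with respect to x, treating y as y(x). By the chain rule, any term containing y contributes a factor of y' = dy/dx when we differentiate it.

Move every term to one side and write the relation as F(x, y) = 0. Term by term,
  d/dx[tan(x)] = tan(x)^2 + 1
  d/dx[4tan(y)] = 4·y'(tan(y)^2 + 1)
  d/dx[-7] = 0

The pieces without y' make up ∂F/∂x and the coefficient of y' is ∂F/∂y:
  ∂F/∂x = tan(x)^2 + 1,
  ∂F/∂y = 4tan(y)^2 + 4.

Since d/dx[F] = ∂F/∂x + (∂F/∂y)·y' = 0, solve for y':
  (∂F/∂y)·y' = -∂F/∂x
  dy/dx = -(∂F/∂x)/(∂F/∂y) = -(tan(x)^2 + 1)/(4tan(y)^2 + 4) = -cos(y)^2/(4cos(x)^2)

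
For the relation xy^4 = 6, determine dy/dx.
Apply d/dx to both sides, remembering that y depends on x. Each occurrence of y therefore brings in a y' = dy/dx via the chain rule.

With F(x, y) equal to the left-hand side minus the right, differentiate F term by term:
  d/dx[xy^4] = 4xy^3·y' + y^4
  d/dx[-6] = 0
Adding these up, d/dx[F] = 0 becomes
  (y^4) + (4xy^3)·y' = 0,
so isolating y',
  dy/dx = -(y^4)/(4xy^3) = -y/(4x)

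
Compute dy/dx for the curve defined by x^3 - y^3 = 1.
Take d/dx of both sides. Since y is implicitly a function of x, the chain rule attaches a y' = dy/dx factor whenever we differentiate through y.

Set F(x, y) = (left side) − (right side), so the curve is F = 0. Differentiating each term of F:
  d/dx[x^3] = 3x^2
  d/dx[-y^3] = -3y^2·y'
  d/dx[-1] = 0

Collecting, the y'-free part is the partial derivative in x and the y' coefficient is the partial derivative in y:
  ∂F/∂x = 3x^2
  ∂F/∂y = -3y^2

so d/dx[F(x, y(x))] = ∂F/∂x + (∂F/∂y)·y' = 0. Rearranging,
  dy/dx = -(∂F/∂x)/(∂F/∂y) = -(3x^2)/(-3y^2) = x^2/y^2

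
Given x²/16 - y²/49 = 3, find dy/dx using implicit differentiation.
Take d/dx of both sides. Since y is implicitly a function of x, the chain rule attaches a y' = dy/dx factor whenever we differentiate through y.

Set F(x, y) = (left side) − (right side), so the curve is F = 0. Differentiating each term of F:
  d/dx[x^2/16] = x/8
  d/dx[-y^2/49] = -2y·y'/49
  d/dx[-3] = 0

Collecting, the y'-free part is the partial derivative in x and the y' coefficient is the partial derivative in y:
  ∂F/∂x = x/8
  ∂F/∂y = -2y/49

so d/dx[F(x, y(x))] = ∂F/∂x + (∂F/∂y)·y' = 0. Rearranging,
  dy/dx = -(∂F/∂x)/(∂F/∂y) = -(x/8)/(-2y/49) = 49x/(16y)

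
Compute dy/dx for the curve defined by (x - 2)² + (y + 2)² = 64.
Apply d/dx to both sides, remembering that y depends on x. Each occurrence of y therefore brings in a y' = dy/dx via the chain rule.

With F(x, y) equal to the left-hand side minus the right, differentiate F term by term:
  d/dx[(x - 2)^2] = 2x - 4
  d/dx[(y + 2)^2] = 2·y'(y + 2)
  d/dx[-64] = 0
Adding these up, d/dx[F] = 0 becomes
  (2x - 4) + (2y + 4)·y' = 0,
so isolating y',
  dy/dx = -(2x - 4)/(2y + 4) = (2 - x)/(y + 2)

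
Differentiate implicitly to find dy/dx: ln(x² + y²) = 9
Differentiate the relation implicitly: treat y = y(x) and apply the chain rule, so every y-derivative picks up a y' = dy/dx factor.

With everything moved to the left-hand side, differentiate term by term:
  d/dx[ln(x^2 + y^2)] = (2x + 2y·y')/(x^2 + y^2)
  d/dx[-9] = 0

Separating the contributions that come from x directly and those that come through y:
  without y':      2x/(x^2 + y^2)
  multiplying y':  2y/(x^2 + y^2)

so (2x/(x^2 + y^2)) + (2y/(x^2 + y^2))·y' = 0, and therefore
  dy/dx = -(2x/(x^2 + y^2))/(2y/(x^2 + y^2)) = -x/y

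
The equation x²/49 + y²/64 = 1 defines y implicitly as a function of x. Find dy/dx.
Apply d/dx to both sides, remembering that y depends on x. Each occurrence of y therefore brings in a y' = dy/dx via the chain rule.

With F(x, y) equal to the left-hand side minus the right, differentiate F term by term:
  d/dx[x^2/49] = 2x/49
  d/dx[y^2/64] = y·y'/32
  d/dx[-1] = 0
Adding these up, d/dx[F] = 0 becomes
  (2x/49) + (y/32)·y' = 0,
so isolating y',
  dy/dx = -(2x/49)/(y/32) = -64x/(49y)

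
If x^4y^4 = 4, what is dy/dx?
Apply d/dx to both sides, remembering that y depends on x. Each occurrence of y therefore brings in a y' = dy/dx via the chain rule.

With F(x, y) equal to the left-hand side minus the right, differentiate F term by term:
  d/dx[x^4y^4] = 4x^4y^3·y' + 4x^3y^4
  d/dx[-4] = 0
Adding these up, d/dx[F] = 0 becomes
  (4x^3y^4) + (4x^4y^3)·y' = 0,
so isolating y',
  dy/dx = -(4x^3y^4)/(4x^4y^3) = -y/x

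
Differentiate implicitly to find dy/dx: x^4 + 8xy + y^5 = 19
Apply d/dx to both sides, remembering that y depends on x. Each occurrence of y therefore brings in a y' = dy/dx via the chain rule.

With F(x, y) equal to the left-hand side minus the right, differentiate F term by term:
  d/dx[x^4] = 4x^3
  d/dx[8xy] = 8x·y' + 8y
  d/dx[y^5] = 5y^4·y'
  d/dx[-19] = 0
Adding these up, d/dx[F] = 0 becomes
  (4x^3 + 8y) + (8x + 5y^4)·y' = 0,
so isolating y',
  dy/dx = -(4x^3 + 8y)/(8x + 5y^4) = 4(-x^3 - 2y)/(8x + 5y^4)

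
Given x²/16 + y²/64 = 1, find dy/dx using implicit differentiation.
Differentiate the relation implicitly: treat y = y(x) and apply the chain rule, so every y-derivative picks up a y' = dy/dx factor.

With everything moved to the left-hand side, differentiate term by term:
  d/dx[x^2/16] = x/8
  d/dx[y^2/64] = y·y'/32
  d/dx[-1] = 0

Separating the contributions that come from x directly and those that come through y:
  without y':      x/8
  multiplying y':  y/32

so (x/8) + (y/32)·y' = 0, and therefore
  dy/dx = -(x/8)/(y/32) = -4x/y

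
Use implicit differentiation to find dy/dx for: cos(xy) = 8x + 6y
Take d/dx of both sides. Since y is implicitly a function of x, the chain rule attaches a y' = dy/dx factor whenever we differentiate through y.

Set F(x, y) = (left side) − (right side), so the curve is F = 0. Differentiating each term of F:
  d/dx[-8x] = -8
  d/dx[-6y] = -6·y'
  d/dx[cos(xy)] = -(x·y' + y)·sin(xy)

Collecting, the y'-free part is the partial derivative in x and the y' coefficient is the partial derivative in y:
  ∂F/∂x = -y·sin(xy) - 8
  ∂F/∂y = -x·sin(xy) - 6

so d/dx[F(x, y(x))] = ∂F/∂x + (∂F/∂y)·y' = 0. Rearranging,
  dy/dx = -(∂F/∂x)/(∂F/∂y) = -(-y·sin(xy) - 8)/(-x·sin(xy) - 6) = -(y·sin(xy) + 8)/(x·sin(xy) + 6)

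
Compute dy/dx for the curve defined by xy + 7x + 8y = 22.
Take d/dx of both sides. Since y is implicitly a function of x, the chain rule attaches a y' = dy/dx factor whenever we differentiate through y.

Set F(x, y) = (left side) − (right side), so the curve is F = 0. Differentiating each term of F:
  d/dx[xy] = x·y' + y
  d/dx[7x] = 7
  d/dx[8y] = 8·y'
  d/dx[-22] = 0

Collecting, the y'-free part is the partial derivative in x and the y' coefficient is the partial derivative in y:
  ∂F/∂x = y + 7
  ∂F/∂y = x + 8

so d/dx[F(x, y(x))] = ∂F/∂x + (∂F/∂y)·y' = 0. Rearranging,
  dy/dx = -(∂F/∂x)/(∂F/∂y) = -(y + 7)/(x + 8) = (-y - 7)/(x + 8)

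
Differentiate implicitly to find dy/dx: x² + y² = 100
Differentiate the relation implicitly: treat y = y(x) and apply the chain rule, so every y-derivative picks up a y' = dy/dx factor.

With everything moved to the left-hand side, differentiate term by term:
  d/dx[x^2] = 2x
  d/dx[y^2] = 2y·y'
  d/dx[-100] = 0

Separating the contributions that come from x directly and those that come through y:
  without y':      2x
  multiplying y':  2y

so (2x) + (2y)·y' = 0, and therefore
  dy/dx = -(2x)/(2y) = -x/y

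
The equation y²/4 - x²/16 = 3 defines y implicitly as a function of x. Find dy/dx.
Differentiate both sides with respect to x, treating y as y(x). By the chain rule, any term containing y contributes a factor of y' = dy/dx when we differentiate it.

Move every term to one side and write the relation as F(x, y) = 0. Term by term,
  d/dx[-x^2/16] = -x/8
  d/dx[y^2/4] = y·y'/2
  d/dx[-3] = 0

The pieces without y' make up ∂F/∂x and the coefficient of y' is ∂F/∂y:
  ∂F/∂x = -x/8,
  ∂F/∂y = y/2.

Since d/dx[F] = ∂F/∂x + (∂F/∂y)·y' = 0, solve for y':
  (∂F/∂y)·y' = -∂F/∂x
  dy/dx = -(∂F/∂x)/(∂F/∂y) = -(-x/8)/(y/2) = x/(4y)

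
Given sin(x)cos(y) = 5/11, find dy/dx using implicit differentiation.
Apply d/dx to both sides, remembering that y depends on x. Each occurrence of y therefore brings in a y' = dy/dx via the chain rule.

With F(x, y) equal to the left-hand side minus the right, differentiate F term by term:
  d/dx[sin(x)·cos(y)] = -y'·sin(x)·sin(y) + cos(x)·cos(y)
  d/dx[-5/11] = 0
Adding these up, d/dx[F] = 0 becomes
  (cos(x)·cos(y)) + (-sin(x)·sin(y))·y' = 0,
so isolating y',
  dy/dx = -(cos(x)·cos(y))/(-sin(x)·sin(y)) = 1/(tan(x)·tan(y))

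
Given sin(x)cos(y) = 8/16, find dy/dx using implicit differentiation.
Take d/dx of both sides. Since y is implicitly a function of x, the chain rule attaches a y' = dy/dx factor whenever we differentiate through y.

Set F(x, y) = (left side) − (right side), so the curve is F = 0. Differentiating each term of F:
  d/dx[sin(x)·cos(y)] = -y'·sin(x)·sin(y) + cos(x)·cos(y)
  d/dx[-1/2] = 0

Collecting, the y'-free part is the partial derivative in x and the y' coefficient is the partial derivative in y:
  ∂F/∂x = cos(x)·cos(y)
  ∂F/∂y = -sin(x)·sin(y)

so d/dx[F(x, y(x))] = ∂F/∂x + (∂F/∂y)·y' = 0. Rearranging,
  dy/dx = -(∂F/∂x)/(∂F/∂y) = -(cos(x)·cos(y))/(-sin(x)·sin(y)) = 1/(tan(x)·tan(y))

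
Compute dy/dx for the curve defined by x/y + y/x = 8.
Take d/dx of both sides. Since y is implicitly a function of x, the chain rule attaches a y' = dy/dx factor whenever we differentiate through y.

Set F(x, y) = (left side) − (right side), so the curve is F = 0. Differentiating each term of F:
  d/dx[x/y] = -x·y'/y^2 + 1/y
  d/dx[y/x] = y'/x - y/x^2
  d/dx[-8] = 0

Collecting, the y'-free part is the partial derivative in x and the y' coefficient is the partial derivative in y:
  ∂F/∂x = 1/y - y/x^2
  ∂F/∂y = -x/y^2 + 1/x

so d/dx[F(x, y(x))] = ∂F/∂x + (∂F/∂y)·y' = 0. Rearranging,
  dy/dx = -(∂F/∂x)/(∂F/∂y) = -(1/y - y/x^2)/(-x/y^2 + 1/x)
        = -((x - y)(x + y)/(x^2y))/(-(x - y)(x + y)/(xy^2)) = y/x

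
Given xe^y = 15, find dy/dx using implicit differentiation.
Apply d/dx to both sides, remembering that y depends on x. Each occurrence of y therefore brings in a y' = dy/dx via the chain rule.

With F(x, y) equal to the left-hand side minus the right, differentiate F term by term:
  d/dx[x·e^(y)] = x·y'·e^(y) + e^(y)
  d/dx[-15] = 0
Adding these up, d/dx[F] = 0 becomes
  (e^(y)) + (x·e^(y))·y' = 0,
so isolating y',
  dy/dx = -(e^(y))/(x·e^(y)) = -1/x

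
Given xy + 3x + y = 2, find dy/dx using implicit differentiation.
Differentiate the relation implicitly: treat y = y(x) and apply the chain rule, so every y-derivative picks up a y' = dy/dx factor.

With everything moved to the left-hand side, differentiate term by term:
  d/dx[xy] = x·y' + y
  d/dx[3x] = 3
  d/dx[y] = y'
  d/dx[-2] = 0

Separating the contributions that come from x directly and those that come through y:
  without y':      y + 3
  multiplying y':  x + 1

so (y + 3) + (x + 1)·y' = 0, and therefore
  dy/dx = -(y + 3)/(x + 1) = (-y - 3)/(x + 1)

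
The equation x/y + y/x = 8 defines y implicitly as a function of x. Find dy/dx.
Differentiate both sides with respect to x, treating y as y(x). By the chain rule, any term containing y contributes a factor of y' = dy/dx when we differentiate it.

Move every term to one side and write the relation as F(x, y) = 0. Term by term,
  d/dx[x/y] = -x·y'/y^2 + 1/y
  d/dx[y/x] = y'/x - y/x^2
  d/dx[-8] = 0

The pieces without y' make up ∂F/∂x and the coefficient of y' is ∂F/∂y:
  ∂F/∂x = 1/y - y/x^2,
  ∂F/∂y = -x/y^2 + 1/x.

Since d/dx[F] = ∂F/∂x + (∂F/∂y)·y' = 0, solve for y':
  (∂F/∂y)·y' = -∂F/∂x
  dy/dx = -(∂F/∂x)/(∂F/∂y) = -(1/y - y/x^2)/(-x/y^2 + 1/x)
        = -((x - y)(x + y)/(x^2y))/(-(x - y)(x + y)/(xy^2)) = y/x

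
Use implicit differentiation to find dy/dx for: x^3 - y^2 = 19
Differentiate the relation implicitly: treat y = y(x) and apply the chain rule, so every y-derivative picks up a y' = dy/dx factor.

With everything moved to the left-hand side, differentiate term by term:
  d/dx[x^3] = 3x^2
  d/dx[-y^2] = -2y·y'
  d/dx[-19] = 0

Separating the contributions that come from x directly and those that come through y:
  without y':      3x^2
  multiplying y':  -2y

so (3x^2) + (-2y)·y' = 0, and therefore
  dy/dx = -(3x^2)/(-2y) = 3x^2/(2y)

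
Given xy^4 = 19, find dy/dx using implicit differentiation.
Differentiate the relation implicitly: treat y = y(x) and apply the chain rule, so every y-derivative picks up a y' = dy/dx factor.

With everything moved to the left-hand side, differentiate term by term:
  d/dx[xy^4] = 4xy^3·y' + y^4
  d/dx[-19] = 0

Separating the contributions that come from x directly and those that come through y:
  without y':      y^4
  multiplying y':  4xy^3

so (y^4) + (4xy^3)·y' = 0, and therefore
  dy/dx = -(y^4)/(4xy^3) = -y/(4x)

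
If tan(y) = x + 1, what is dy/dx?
Differentiate the relation implicitly: treat y = y(x) and apply the chain rule, so every y-derivative picks up a y' = dy/dx factor.

With everything moved to the left-hand side, differentiate term by term:
  d/dx[-x] = -1
  d/dx[tan(y)] = y'(tan(y)^2 + 1)
  d/dx[-1] = 0

Separating the contributions that come from x directly and those that come through y:
  without y':      -1
  multiplying y':  tan(y)^2 + 1

so (-1) + (tan(y)^2 + 1)·y' = 0, and therefore
  dy/dx = -(-1)/(tan(y)^2 + 1) = cos(y)^2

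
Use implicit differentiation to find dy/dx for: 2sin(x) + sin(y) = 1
Take d/dx of both sides. Since y is implicitly a function of x, the chain rule attaches a y' = dy/dx factor whenever we differentiate through y.

Set F(x, y) = (left side) − (right side), so the curve is F = 0. Differentiating each term of F:
  d/dx[2sin(x)] = 2cos(x)
  d/dx[sin(y)] = y'·cos(y)
  d/dx[-1] = 0

Collecting, the y'-free part is the partial derivative in x and the y' coefficient is the partial derivative in y:
  ∂F/∂x = 2cos(x)
  ∂F/∂y = cos(y)

so d/dx[F(x, y(x))] = ∂F/∂x + (∂F/∂y)·y' = 0. Rearranging,
  dy/dx = -(∂F/∂x)/(∂F/∂y) = -(2cos(x))/(cos(y)) = -2cos(x)/cos(y)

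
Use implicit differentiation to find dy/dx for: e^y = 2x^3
Apply d/dx to both sides, remembering that y depends on x. Each occurrence of y therefore brings in a y' = dy/dx via the chain rule.

With F(x, y) equal to the left-hand side minus the right, differentiate F term by term:
  d/dx[-2x^3] = -6x^2
  d/dx[e^(y)] = y'·e^(y)
Adding these up, d/dx[F] = 0 becomes
  (-6x^2) + (e^(y))·y' = 0,
so isolating y',
  dy/dx = -(-6x^2)/(e^(y)) = 6x^2e^(-y)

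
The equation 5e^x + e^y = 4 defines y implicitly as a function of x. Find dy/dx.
Differentiate both sides with respect to x, treating y as y(x). By the chain rule, any term containing y contributes a factor of y' = dy/dx when we differentiate it.

Move every term to one side and write the relation as F(x, y) = 0. Term by term,
  d/dx[5e^(x)] = 5e^(x)
  d/dx[e^(y)] = y'·e^(y)
  d/dx[-4] = 0

The pieces without y' make up ∂F/∂x and the coefficient of y' is ∂F/∂y:
  ∂F/∂x = 5e^(x),
  ∂F/∂y = e^(y).

Since d/dx[F] = ∂F/∂x + (∂F/∂y)·y' = 0, solve for y':
  (∂F/∂y)·y' = -∂F/∂x
  dy/dx = -(∂F/∂x)/(∂F/∂y) = -(5e^(x))/(e^(y)) = -5e^(x - y)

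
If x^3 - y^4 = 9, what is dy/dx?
Differentiate both sides with respect to x, treating y as y(x). By the chain rule, any term containing y contributes a factor of y' = dy/dx when we differentiate it.

Move every term to one side and write the relation as F(x, y) = 0. Term by term,
  d/dx[x^3] = 3x^2
  d/dx[-y^4] = -4y^3·y'
  d/dx[-9] = 0

The pieces without y' make up ∂F/∂x and the coefficient of y' is ∂F/∂y:
  ∂F/∂x = 3x^2,
  ∂F/∂y = -4y^3.

Since d/dx[F] = ∂F/∂x + (∂F/∂y)·y' = 0, solve for y':
  (∂F/∂y)·y' = -∂F/∂x
  dy/dx = -(∂F/∂x)/(∂F/∂y) = -(3x^2)/(-4y^3) = 3x^2/(4y^3)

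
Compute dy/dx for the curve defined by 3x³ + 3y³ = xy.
Apply d/dx to both sides, remembering that y depends on x. Each occurrence of y therefore brings in a y' = dy/dx via the chain rule.

With F(x, y) equal to the left-hand side minus the right, differentiate F term by term:
  d/dx[3x^3] = 9x^2
  d/dx[-xy] = -x·y' - y
  d/dx[3y^3] = 9y^2·y'
Adding these up, d/dx[F] = 0 becomes
  (9x^2 - y) + (-x + 9y^2)·y' = 0,
so isolating y',
  dy/dx = -(9x^2 - y)/(-x + 9y^2) = (9x^2 - y)/(x - 9y^2)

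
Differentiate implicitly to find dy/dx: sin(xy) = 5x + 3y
Take d/dx of both sides. Since y is implicitly a function of x, the chain rule attaches a y' = dy/dx factor whenever we differentiate through y.

Set F(x, y) = (left side) − (right side), so the curve is F = 0. Differentiating each term of F:
  d/dx[-5x] = -5
  d/dx[-3y] = -3·y'
  d/dx[sin(xy)] = (x·y' + y)·cos(xy)

Collecting, the y'-free part is the partial derivative in x and the y' coefficient is the partial derivative in y:
  ∂F/∂x = y·cos(xy) - 5
  ∂F/∂y = x·cos(xy) - 3

so d/dx[F(x, y(x))] = ∂F/∂x + (∂F/∂y)·y' = 0. Rearranging,
  dy/dx = -(∂F/∂x)/(∂F/∂y) = -(y·cos(xy) - 5)/(x·cos(xy) - 3) = (-y·cos(xy) + 5)/(x·cos(xy) - 3)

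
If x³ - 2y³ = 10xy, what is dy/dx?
Apply d/dx to both sides, remembering that y depends on x. Each occurrence of y therefore brings in a y' = dy/dx via the chain rule.

With F(x, y) equal to the left-hand side minus the right, differentiate F term by term:
  d/dx[x^3] = 3x^2
  d/dx[-10xy] = -10x·y' - 10y
  d/dx[-2y^3] = -6y^2·y'
Adding these up, d/dx[F] = 0 becomes
  (3x^2 - 10y) + (-10x - 6y^2)·y' = 0,
so isolating y',
  dy/dx = -(3x^2 - 10y)/(-10x - 6y^2) = (3x^2 - 10y)/(2(5x + 3y^2))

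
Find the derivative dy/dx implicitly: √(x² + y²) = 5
Apply d/dx to both sides, remembering that y depends on x. Each occurrence of y therefore brings in a y' = dy/dx via the chain rule.

With F(x, y) equal to the left-hand side minus the right, differentiate F term by term:
  d/dx[√(x^2 + y^2)] = (x + y·y')/√(x^2 + y^2)
  d/dx[-5] = 0
Adding these up, d/dx[F] = 0 becomes
  (x/√(x^2 + y^2)) + (y/√(x^2 + y^2))·y' = 0,
so isolating y',
  dy/dx = -(x/√(x^2 + y^2))/(y/√(x^2 + y^2)) = -x/y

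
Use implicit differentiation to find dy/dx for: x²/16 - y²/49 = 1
Differentiate both sides with respect to x, treating y as y(x). By the chain rule, any term containing y contributes a factor of y' = dy/dx when we differentiate it.

Move every term to one side and write the relation as F(x, y) = 0. Term by term,
  d/dx[x^2/16] = x/8
  d/dx[-y^2/49] = -2y·y'/49
  d/dx[-1] = 0

The pieces without y' make up ∂F/∂x and the coefficient of y' is ∂F/∂y:
  ∂F/∂x = x/8,
  ∂F/∂y = -2y/49.

Since d/dx[F] = ∂F/∂x + (∂F/∂y)·y' = 0, solve for y':
  (∂F/∂y)·y' = -∂F/∂x
  dy/dx = -(∂F/∂x)/(∂F/∂y) = -(x/8)/(-2y/49) = 49x/(16y)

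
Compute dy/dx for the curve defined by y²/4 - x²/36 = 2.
Apply d/dx to both sides, remembering that y depends on x. Each occurrence of y therefore brings in a y' = dy/dx via the chain rule.

With F(x, y) equal to the left-hand side minus the right, differentiate F term by term:
  d/dx[-x^2/36] = -x/18
  d/dx[y^2/4] = y·y'/2
  d/dx[-2] = 0
Adding these up, d/dx[F] = 0 becomes
  (-x/18) + (y/2)·y' = 0,
so isolating y',
  dy/dx = -(-x/18)/(y/2) = x/(9y)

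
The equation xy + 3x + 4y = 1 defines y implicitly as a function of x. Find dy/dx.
Differentiate the relation implicitly: treat y = y(x) and apply the chain rule, so every y-derivative picks up a y' = dy/dx factor.

With everything moved to the left-hand side, differentiate term by term:
  d/dx[xy] = x·y' + y
  d/dx[3x] = 3
  d/dx[4y] = 4·y'
  d/dx[-1] = 0

Separating the contributions that come from x directly and those that come through y:
  without y':      y + 3
  multiplying y':  x + 4

so (y + 3) + (x + 4)·y' = 0, and therefore
  dy/dx = -(y + 3)/(x + 4) = (-y - 3)/(x + 4)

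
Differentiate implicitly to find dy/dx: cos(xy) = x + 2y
Differentiate the relation implicitly: treat y = y(x) and apply the chain rule, so every y-derivative picks up a y' = dy/dx factor.

With everything moved to the left-hand side, differentiate term by term:
  d/dx[-x] = -1
  d/dx[-2y] = -2·y'
  d/dx[cos(xy)] = -(x·y' + y)·sin(xy)

Separating the contributions that come from x directly and those that come through y:
  without y':      -y·sin(xy) - 1
  multiplying y':  -x·sin(xy) - 2

so (-y·sin(xy) - 1) + (-x·sin(xy) - 2)·y' = 0, and therefore
  dy/dx = -(-y·sin(xy) - 1)/(-x·sin(xy) - 2) = -(y·sin(xy) + 1)/(x·sin(xy) + 2)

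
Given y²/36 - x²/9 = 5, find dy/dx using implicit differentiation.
Apply d/dx to both sides, remembering that y depends on x. Each occurrence of y therefore brings in a y' = dy/dx via the chain rule.

With F(x, y) equal to the left-hand side minus the right, differentiate F term by term:
  d/dx[-x^2/9] = -2x/9
  d/dx[y^2/36] = y·y'/18
  d/dx[-5] = 0
Adding these up, d/dx[F] = 0 becomes
  (-2x/9) + (y/18)·y' = 0,
so isolating y',
  dy/dx = -(-2x/9)/(y/18) = 4x/y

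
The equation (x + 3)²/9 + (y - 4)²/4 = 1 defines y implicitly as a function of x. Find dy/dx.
Apply d/dx to both sides, remembering that y depends on x. Each occurrence of y therefore brings in a y' = dy/dx via the chain rule.

With F(x, y) equal to the left-hand side minus the right, differentiate F term by term:
  d/dx[(x + 3)^2/9] = 2x/9 + 2/3
  d/dx[(y - 4)^2/4] = y'(y - 4)/2
  d/dx[-1] = 0
Adding these up, d/dx[F] = 0 becomes
  (2x/9 + 2/3) + (y/2 - 2)·y' = 0,
so isolating y',
  dy/dx = -(2x/9 + 2/3)/(y/2 - 2)
        = -(2(x + 3)/9)/((y - 4)/2) = 4(-x - 3)/(9(y - 4))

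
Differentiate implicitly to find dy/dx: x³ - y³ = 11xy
Apply d/dx to both sides, remembering that y depends on x. Each occurrence of y therefore brings in a y' = dy/dx via the chain rule.

With F(x, y) equal to the left-hand side minus the right, differentiate F term by term:
  d/dx[x^3] = 3x^2
  d/dx[-11xy] = -11x·y' - 11y
  d/dx[-y^3] = -3y^2·y'
Adding these up, d/dx[F] = 0 becomes
  (3x^2 - 11y) + (-11x - 3y^2)·y' = 0,
so isolating y',
  dy/dx = -(3x^2 - 11y)/(-11x - 3y^2) = (3x^2 - 11y)/(11x + 3y^2)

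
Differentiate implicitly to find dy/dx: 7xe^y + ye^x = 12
Differentiate both sides with respect to x, treating y as y(x). By the chain rule, any term containing y contributes a factor of y' = dy/dx when we differentiate it.

Move every term to one side and write the relation as F(x, y) = 0. Term by term,
  d/dx[7x·e^(y)] = 7x·y'·e^(y) + 7e^(y)
  d/dx[y·e^(x)] = y·e^(x) + y'·e^(x)
  d/dx[-12] = 0

The pieces without y' make up ∂F/∂x and the coefficient of y' is ∂F/∂y:
  ∂F/∂x = y·e^(x) + 7e^(y),
  ∂F/∂y = 7x·e^(y) + e^(x).

Since d/dx[F] = ∂F/∂x + (∂F/∂y)·y' = 0, solve for y':
  (∂F/∂y)·y' = -∂F/∂x
  dy/dx = -(∂F/∂x)/(∂F/∂y) = -(y·e^(x) + 7e^(y))/(7x·e^(y) + e^(x)) = (-y·e^(x) - 7e^(y))/(7x·e^(y) + e^(x))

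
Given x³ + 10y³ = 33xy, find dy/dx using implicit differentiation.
Differentiate both sides with respect to x, treating y as y(x). By the chain rule, any term containing y contributes a factor of y' = dy/dx when we differentiate it.

Move every term to one side and write the relation as F(x, y) = 0. Term by term,
  d/dx[x^3] = 3x^2
  d/dx[-33xy] = -33x·y' - 33y
  d/dx[10y^3] = 30y^2·y'

The pieces without y' make up ∂F/∂x and the coefficient of y' is ∂F/∂y:
  ∂F/∂x = 3x^2 - 33y,
  ∂F/∂y = -33x + 30y^2.

Since d/dx[F] = ∂F/∂x + (∂F/∂y)·y' = 0, solve for y':
  (∂F/∂y)·y' = -∂F/∂x
  dy/dx = -(∂F/∂x)/(∂F/∂y) = -(3x^2 - 33y)/(-33x + 30y^2) = (x^2 - 11y)/(11x - 10y^2)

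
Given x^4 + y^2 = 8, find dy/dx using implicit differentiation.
Differentiate the relation implicitly: treat y = y(x) and apply the chain rule, so every y-derivative picks up a y' = dy/dx factor.

With everything moved to the left-hand side, differentiate term by term:
  d/dx[x^4] = 4x^3
  d/dx[y^2] = 2y·y'
  d/dx[-8] = 0

Separating the contributions that come from x directly and those that come through y:
  without y':      4x^3
  multiplying y':  2y

so (4x^3) + (2y)·y' = 0, and therefore
  dy/dx = -(4x^3)/(2y) = -2x^3/y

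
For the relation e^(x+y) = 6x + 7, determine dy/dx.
Take d/dx of both sides. Since y is implicitly a function of x, the chain rule attaches a y' = dy/dx factor whenever we differentiate through y.

Set F(x, y) = (left side) − (right side), so the curve is F = 0. Differentiating each term of F:
  d/dx[-6x] = -6
  d/dx[e^(x + y)] = (y' + 1)·e^(x + y)
  d/dx[-7] = 0

Collecting, the y'-free part is the partial derivative in x and the y' coefficient is the partial derivative in y:
  ∂F/∂x = e^(x + y) - 6
  ∂F/∂y = e^(x + y)

so d/dx[F(x, y(x))] = ∂F/∂x + (∂F/∂y)·y' = 0. Rearranging,
  dy/dx = -(∂F/∂x)/(∂F/∂y) = -(e^(x + y) - 6)/(e^(x + y)) = 6e^(-x - y) - 1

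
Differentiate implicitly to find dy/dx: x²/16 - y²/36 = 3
Differentiate both sides with respect to x, treating y as y(x). By the chain rule, any term containing y contributes a factor of y' = dy/dx when we differentiate it.

Move every term to one side and write the relation as F(x, y) = 0. Term by term,
  d/dx[x^2/16] = x/8
  d/dx[-y^2/36] = -y·y'/18
  d/dx[-3] = 0

The pieces without y' make up ∂F/∂x and the coefficient of y' is ∂F/∂y:
  ∂F/∂x = x/8,
  ∂F/∂y = -y/18.

Since d/dx[F] = ∂F/∂x + (∂F/∂y)·y' = 0, solve for y':
  (∂F/∂y)·y' = -∂F/∂x
  dy/dx = -(∂F/∂x)/(∂F/∂y) = -(x/8)/(-y/18) = 9x/(4y)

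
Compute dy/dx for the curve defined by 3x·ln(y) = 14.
Differentiate both sides with respect to x, treating y as y(x). By the chain rule, any term containing y contributes a factor of y' = dy/dx when we differentiate it.

Move every term to one side and write the relation as F(x, y) = 0. Term by term,
  d/dx[3x·ln(y)] = 3x·y'/y + 3ln(y)
  d/dx[-14] = 0

The pieces without y' make up ∂F/∂x and the coefficient of y' is ∂F/∂y:
  ∂F/∂x = 3ln(y),
  ∂F/∂y = 3x/y.

Since d/dx[F] = ∂F/∂x + (∂F/∂y)·y' = 0, solve for y':
  (∂F/∂y)·y' = -∂F/∂x
  dy/dx = -(∂F/∂x)/(∂F/∂y) = -(3ln(y))/(3x/y) = -y·ln(y)/x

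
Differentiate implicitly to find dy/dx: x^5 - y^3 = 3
Differentiate both sides with respect to x, treating y as y(x). By the chain rule, any term containing y contributes a factor of y' = dy/dx when we differentiate it.

Move every term to one side and write the relation as F(x, y) = 0. Term by term,
  d/dx[x^5] = 5x^4
  d/dx[-y^3] = -3y^2·y'
  d/dx[-3] = 0

The pieces without y' make up ∂F/∂x and the coefficient of y' is ∂F/∂y:
  ∂F/∂x = 5x^4,
  ∂F/∂y = -3y^2.

Since d/dx[F] = ∂F/∂x + (∂F/∂y)·y' = 0, solve for y':
  (∂F/∂y)·y' = -∂F/∂x
  dy/dx = -(∂F/∂x)/(∂F/∂y) = -(5x^4)/(-3y^2) = 5x^4/(3y^2)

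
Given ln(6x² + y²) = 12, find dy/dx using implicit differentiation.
Take d/dx of both sides. Since y is implicitly a function of x, the chain rule attaches a y' = dy/dx factor whenever we differentiate through y.

Set F(x, y) = (left side) − (right side), so the curve is F = 0. Differentiating each term of F:
  d/dx[ln(6x^2 + y^2)] = (12x + 2y·y')/(6x^2 + y^2)
  d/dx[-12] = 0

Collecting, the y'-free part is the partial derivative in x and the y' coefficient is the partial derivative in y:
  ∂F/∂x = 12x/(6x^2 + y^2)
  ∂F/∂y = 2y/(6x^2 + y^2)

so d/dx[F(x, y(x))] = ∂F/∂x + (∂F/∂y)·y' = 0. Rearranging,
  dy/dx = -(∂F/∂x)/(∂F/∂y) = -(12x/(6x^2 + y^2))/(2y/(6x^2 + y^2)) = -6x/y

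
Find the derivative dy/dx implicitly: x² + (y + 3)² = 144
Differentiate both sides with respect to x, treating y as y(x). By the chain rule, any term containing y contributes a factor of y' = dy/dx when we differentiate it.

Move every term to one side and write the relation as F(x, y) = 0. Term by term,
  d/dx[x^2] = 2x
  d/dx[(y + 3)^2] = 2·y'(y + 3)
  d/dx[-144] = 0

The pieces without y' make up ∂F/∂x and the coefficient of y' is ∂F/∂y:
  ∂F/∂x = 2x,
  ∂F/∂y = 2y + 6.

Since d/dx[F] = ∂F/∂x + (∂F/∂y)·y' = 0, solve for y':
  (∂F/∂y)·y' = -∂F/∂x
  dy/dx = -(∂F/∂x)/(∂F/∂y) = -(2x)/(2y + 6) = -x/(y + 3)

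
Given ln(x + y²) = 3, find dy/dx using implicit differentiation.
Take d/dx of both sides. Since y is implicitly a function of x, the chain rule attaches a y' = dy/dx factor whenever we differentiate through y.

Set F(x, y) = (left side) − (right side), so the curve is F = 0. Differentiating each term of F:
  d/dx[ln(x + y^2)] = (2y·y' + 1)/(x + y^2)
  d/dx[-3] = 0

Collecting, the y'-free part is the partial derivative in x and the y' coefficient is the partial derivative in y:
  ∂F/∂x = 1/(x + y^2)
  ∂F/∂y = 2y/(x + y^2)

so d/dx[F(x, y(x))] = ∂F/∂x + (∂F/∂y)·y' = 0. Rearranging,
  dy/dx = -(∂F/∂x)/(∂F/∂y) = -(1/(x + y^2))/(2y/(x + y^2)) = -1/(2y)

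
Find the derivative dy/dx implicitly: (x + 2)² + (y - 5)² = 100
Take d/dx of both sides. Since y is implicitly a function of x, the chain rule attaches a y' = dy/dx factor whenever we differentiate through y.

Set F(x, y) = (left side) − (right side), so the curve is F = 0. Differentiating each term of F:
  d/dx[(x + 2)^2] = 2x + 4
  d/dx[(y - 5)^2] = 2·y'(y - 5)
  d/dx[-100] = 0

Collecting, the y'-free part is the partial derivative in x and the y' coefficient is the partial derivative in y:
  ∂F/∂x = 2x + 4
  ∂F/∂y = 2y - 10

so d/dx[F(x, y(x))] = ∂F/∂x + (∂F/∂y)·y' = 0. Rearranging,
  dy/dx = -(∂F/∂x)/(∂F/∂y) = -(2x + 4)/(2y - 10) = (-x - 2)/(y - 5)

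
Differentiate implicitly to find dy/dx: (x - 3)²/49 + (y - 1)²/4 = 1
Take d/dx of both sides. Since y is implicitly a function of x, the chain rule attaches a y' = dy/dx factor whenever we differentiate through y.

Set F(x, y) = (left side) − (right side), so the curve is F = 0. Differentiating each term of F:
  d/dx[(x - 3)^2/49] = 2x/49 - 6/49
  d/dx[(y - 1)^2/4] = y'(y - 1)/2
  d/dx[-1] = 0

Collecting, the y'-free part is the partial derivative in x and the y' coefficient is the partial derivative in y:
  ∂F/∂x = 2x/49 - 6/49
  ∂F/∂y = y/2 - 1/2

so d/dx[F(x, y(x))] = ∂F/∂x + (∂F/∂y)·y' = 0. Rearranging,
  dy/dx = -(∂F/∂x)/(∂F/∂y) = -(2x/49 - 6/49)/(y/2 - 1/2)
        = -(2(x - 3)/49)/((y - 1)/2) = 4(3 - x)/(49(y - 1))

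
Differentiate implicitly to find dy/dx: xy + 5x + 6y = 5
Differentiate the relation implicitly: treat y = y(x) and apply the chain rule, so every y-derivative picks up a y' = dy/dx factor.

With everything moved to the left-hand side, differentiate term by term:
  d/dx[xy] = x·y' + y
  d/dx[5x] = 5
  d/dx[6y] = 6·y'
  d/dx[-5] = 0

Separating the contributions that come from x directly and those that come through y:
  without y':      y + 5
  multiplying y':  x + 6

so (y + 5) + (x + 6)·y' = 0, and therefore
  dy/dx = -(y + 5)/(x + 6) = (-y - 5)/(x + 6)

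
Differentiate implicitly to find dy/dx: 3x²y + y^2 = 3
Take d/dx of both sides. Since y is implicitly a function of x, the chain rule attaches a y' = dy/dx factor whenever we differentiate through y.

Set F(x, y) = (left side) − (right side), so the curve is F = 0. Differentiating each term of F:
  d/dx[3x^2y] = 3x^2·y' + 6xy
  d/dx[y^2] = 2y·y'
  d/dx[-3] = 0

Collecting, the y'-free part is the partial derivative in x and the y' coefficient is the partial derivative in y:
  ∂F/∂x = 6xy
  ∂F/∂y = 3x^2 + 2y

so d/dx[F(x, y(x))] = ∂F/∂x + (∂F/∂y)·y' = 0. Rearranging,
  dy/dx = -(∂F/∂x)/(∂F/∂y) = -(6xy)/(3x^2 + 2y) = -6xy/(3x^2 + 2y)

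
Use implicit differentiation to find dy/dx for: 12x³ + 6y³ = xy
Differentiate both sides with respect to x, treating y as y(x). By the chain rule, any term containing y contributes a factor of y' = dy/dx when we differentiate it.

Move every term to one side and write the relation as F(x, y) = 0. Term by term,
  d/dx[12x^3] = 36x^2
  d/dx[-xy] = -x·y' - y
  d/dx[6y^3] = 18y^2·y'

The pieces without y' make up ∂F/∂x and the coefficient of y' is ∂F/∂y:
  ∂F/∂x = 36x^2 - y,
  ∂F/∂y = -x + 18y^2.

Since d/dx[F] = ∂F/∂x + (∂F/∂y)·y' = 0, solve for y':
  (∂F/∂y)·y' = -∂F/∂x
  dy/dx = -(∂F/∂x)/(∂F/∂y) = -(36x^2 - y)/(-x + 18y^2) = (36x^2 - y)/(x - 18y^2)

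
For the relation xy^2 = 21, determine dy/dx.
Differentiate the relation implicitly: treat y = y(x) and apply the chain rule, so every y-derivative picks up a y' = dy/dx factor.

With everything moved to the left-hand side, differentiate term by term:
  d/dx[xy^2] = 2xy·y' + y^2
  d/dx[-21] = 0

Separating the contributions that come from x directly and those that come through y:
  without y':      y^2
  multiplying y':  2xy

so (y^2) + (2xy)·y' = 0, and therefore
  dy/dx = -(y^2)/(2xy) = -y/(2x)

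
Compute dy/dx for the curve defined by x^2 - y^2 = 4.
Differentiate the relation implicitly: treat y = y(x) and apply the chain rule, so every y-derivative picks up a y' = dy/dx factor.

With everything moved to the left-hand side, differentiate term by term:
  d/dx[x^2] = 2x
  d/dx[-y^2] = -2y·y'
  d/dx[-4] = 0

Separating the contributions that come from x directly and those that come through y:
  without y':      2x
  multiplying y':  -2y

so (2x) + (-2y)·y' = 0, and therefore
  dy/dx = -(2x)/(-2y) = x/y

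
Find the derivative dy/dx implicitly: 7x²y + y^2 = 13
Differentiate both sides with respect to x, treating y as y(x). By the chain rule, any term containing y contributes a factor of y' = dy/dx when we differentiate it.

Move every term to one side and write the relation as F(x, y) = 0. Term by term,
  d/dx[7x^2y] = 7x^2·y' + 14xy
  d/dx[y^2] = 2y·y'
  d/dx[-13] = 0

The pieces without y' make up ∂F/∂x and the coefficient of y' is ∂F/∂y:
  ∂F/∂x = 14xy,
  ∂F/∂y = 7x^2 + 2y.

Since d/dx[F] = ∂F/∂x + (∂F/∂y)·y' = 0, solve for y':
  (∂F/∂y)·y' = -∂F/∂x
  dy/dx = -(∂F/∂x)/(∂F/∂y) = -(14xy)/(7x^2 + 2y) = -14xy/(7x^2 + 2y)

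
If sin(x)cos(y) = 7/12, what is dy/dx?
Apply d/dx to both sides, remembering that y depends on x. Each occurrence of y therefore brings in a y' = dy/dx via the chain rule.

With F(x, y) equal to the left-hand side minus the right, differentiate F term by term:
  d/dx[sin(x)·cos(y)] = -y'·sin(x)·sin(y) + cos(x)·cos(y)
  d/dx[-7/12] = 0
Adding these up, d/dx[F] = 0 becomes
  (cos(x)·cos(y)) + (-sin(x)·sin(y))·y' = 0,
so isolating y',
  dy/dx = -(cos(x)·cos(y))/(-sin(x)·sin(y)) = 1/(tan(x)·tan(y))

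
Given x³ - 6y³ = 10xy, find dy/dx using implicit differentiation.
Differentiate both sides with respect to x, treating y as y(x). By the chain rule, any term containing y contributes a factor of y' = dy/dx when we differentiate it.

Move every term to one side and write the relation as F(x, y) = 0. Term by term,
  d/dx[x^3] = 3x^2
  d/dx[-10xy] = -10x·y' - 10y
  d/dx[-6y^3] = -18y^2·y'

The pieces without y' make up ∂F/∂x and the coefficient of y' is ∂F/∂y:
  ∂F/∂x = 3x^2 - 10y,
  ∂F/∂y = -10x - 18y^2.

Since d/dx[F] = ∂F/∂x + (∂F/∂y)·y' = 0, solve for y':
  (∂F/∂y)·y' = -∂F/∂x
  dy/dx = -(∂F/∂x)/(∂F/∂y) = -(3x^2 - 10y)/(-10x - 18y^2) = (3x^2 - 10y)/(2(5x + 9y^2))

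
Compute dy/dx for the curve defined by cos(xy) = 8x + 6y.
Differentiate both sides with respect to x, treating y as y(x). By the chain rule, any term containing y contributes a factor of y' = dy/dx when we differentiate it.

Move every term to one side and write the relation as F(x, y) = 0. Term by term,
  d/dx[-8x] = -8
  d/dx[-6y] = -6·y'
  d/dx[cos(xy)] = -(x·y' + y)·sin(xy)

The pieces without y' make up ∂F/∂x and the coefficient of y' is ∂F/∂y:
  ∂F/∂x = -y·sin(xy) - 8,
  ∂F/∂y = -x·sin(xy) - 6.

Since d/dx[F] = ∂F/∂x + (∂F/∂y)·y' = 0, solve for y':
  (∂F/∂y)·y' = -∂F/∂x
  dy/dx = -(∂F/∂x)/(∂F/∂y) = -(-y·sin(xy) - 8)/(-x·sin(xy) - 6) = -(y·sin(xy) + 8)/(x·sin(xy) + 6)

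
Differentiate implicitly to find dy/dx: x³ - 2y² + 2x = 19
Differentiate the relation implicitly: treat y = y(x) and apply the chain rule, so every y-derivative picks up a y' = dy/dx factor.

With everything moved to the left-hand side, differentiate term by term:
  d/dx[x^3] = 3x^2
  d/dx[2x] = 2
  d/dx[-2y^2] = -4y·y'
  d/dx[-19] = 0

Separating the contributions that come from x directly and those that come through y:
  without y':      3x^2 + 2
  multiplying y':  -4y

so (3x^2 + 2) + (-4y)·y' = 0, and therefore
  dy/dx = -(3x^2 + 2)/(-4y) = (3x^2 + 2)/(4y)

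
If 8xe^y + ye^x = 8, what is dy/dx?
Take d/dx of both sides. Since y is implicitly a function of x, the chain rule attaches a y' = dy/dx factor whenever we differentiate through y.

Set F(x, y) = (left side) − (right side), so the curve is F = 0. Differentiating each term of F:
  d/dx[8x·e^(y)] = 8x·y'·e^(y) + 8e^(y)
  d/dx[y·e^(x)] = y·e^(x) + y'·e^(x)
  d/dx[-8] = 0

Collecting, the y'-free part is the partial derivative in x and the y' coefficient is the partial derivative in y:
  ∂F/∂x = y·e^(x) + 8e^(y)
  ∂F/∂y = 8x·e^(y) + e^(x)

so d/dx[F(x, y(x))] = ∂F/∂x + (∂F/∂y)·y' = 0. Rearranging,
  dy/dx = -(∂F/∂x)/(∂F/∂y) = -(y·e^(x) + 8e^(y))/(8x·e^(y) + e^(x)) = (-y·e^(x) - 8e^(y))/(8x·e^(y) + e^(x))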